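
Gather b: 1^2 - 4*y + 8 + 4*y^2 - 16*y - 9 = 4*y^2 - 20*y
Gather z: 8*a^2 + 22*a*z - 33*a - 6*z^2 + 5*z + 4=8*a^2 - 33*a - 6*z^2 + z*(22*a + 5) + 4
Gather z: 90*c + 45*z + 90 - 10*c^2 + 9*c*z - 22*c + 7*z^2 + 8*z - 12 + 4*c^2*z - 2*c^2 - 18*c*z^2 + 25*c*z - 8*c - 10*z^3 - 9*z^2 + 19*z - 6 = -12*c^2 + 60*c - 10*z^3 + z^2*(-18*c - 2) + z*(4*c^2 + 34*c + 72) + 72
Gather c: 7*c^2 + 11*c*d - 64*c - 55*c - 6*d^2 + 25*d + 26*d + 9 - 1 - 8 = 7*c^2 + c*(11*d - 119) - 6*d^2 + 51*d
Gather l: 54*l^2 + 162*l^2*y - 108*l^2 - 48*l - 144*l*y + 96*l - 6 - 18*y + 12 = l^2*(162*y - 54) + l*(48 - 144*y) - 18*y + 6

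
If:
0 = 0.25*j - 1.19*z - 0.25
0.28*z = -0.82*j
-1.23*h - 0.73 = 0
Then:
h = -0.59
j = 0.07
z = -0.20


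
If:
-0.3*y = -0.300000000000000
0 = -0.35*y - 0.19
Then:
No Solution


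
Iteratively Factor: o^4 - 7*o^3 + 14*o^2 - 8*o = (o - 2)*(o^3 - 5*o^2 + 4*o) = (o - 2)*(o - 1)*(o^2 - 4*o) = o*(o - 2)*(o - 1)*(o - 4)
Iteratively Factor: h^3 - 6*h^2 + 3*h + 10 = (h - 5)*(h^2 - h - 2) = (h - 5)*(h - 2)*(h + 1)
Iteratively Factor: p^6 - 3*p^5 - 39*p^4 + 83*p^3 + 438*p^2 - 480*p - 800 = (p + 1)*(p^5 - 4*p^4 - 35*p^3 + 118*p^2 + 320*p - 800) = (p + 1)*(p + 4)*(p^4 - 8*p^3 - 3*p^2 + 130*p - 200) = (p - 5)*(p + 1)*(p + 4)*(p^3 - 3*p^2 - 18*p + 40) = (p - 5)^2*(p + 1)*(p + 4)*(p^2 + 2*p - 8) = (p - 5)^2*(p - 2)*(p + 1)*(p + 4)*(p + 4)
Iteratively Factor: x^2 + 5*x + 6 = (x + 3)*(x + 2)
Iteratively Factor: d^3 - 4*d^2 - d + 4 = (d - 1)*(d^2 - 3*d - 4) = (d - 1)*(d + 1)*(d - 4)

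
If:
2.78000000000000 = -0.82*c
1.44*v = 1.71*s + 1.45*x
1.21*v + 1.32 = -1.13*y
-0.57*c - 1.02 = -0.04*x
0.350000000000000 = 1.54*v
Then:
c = -3.39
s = 19.53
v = 0.23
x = -22.81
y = -1.41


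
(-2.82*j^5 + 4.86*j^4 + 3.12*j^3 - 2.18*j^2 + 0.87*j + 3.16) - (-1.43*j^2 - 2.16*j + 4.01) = -2.82*j^5 + 4.86*j^4 + 3.12*j^3 - 0.75*j^2 + 3.03*j - 0.85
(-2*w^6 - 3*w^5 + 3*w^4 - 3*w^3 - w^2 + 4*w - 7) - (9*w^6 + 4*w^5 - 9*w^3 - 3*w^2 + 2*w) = -11*w^6 - 7*w^5 + 3*w^4 + 6*w^3 + 2*w^2 + 2*w - 7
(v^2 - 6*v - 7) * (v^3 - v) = v^5 - 6*v^4 - 8*v^3 + 6*v^2 + 7*v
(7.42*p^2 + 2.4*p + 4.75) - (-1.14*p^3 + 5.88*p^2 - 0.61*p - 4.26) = 1.14*p^3 + 1.54*p^2 + 3.01*p + 9.01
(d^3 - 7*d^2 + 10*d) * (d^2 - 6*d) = d^5 - 13*d^4 + 52*d^3 - 60*d^2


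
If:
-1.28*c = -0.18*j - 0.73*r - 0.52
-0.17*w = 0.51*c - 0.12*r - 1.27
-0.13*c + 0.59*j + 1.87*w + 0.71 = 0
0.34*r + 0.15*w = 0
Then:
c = 5.97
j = 25.31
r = 3.51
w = -7.95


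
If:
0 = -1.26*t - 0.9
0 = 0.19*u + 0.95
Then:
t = -0.71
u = -5.00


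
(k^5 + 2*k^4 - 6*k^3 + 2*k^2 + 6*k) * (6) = 6*k^5 + 12*k^4 - 36*k^3 + 12*k^2 + 36*k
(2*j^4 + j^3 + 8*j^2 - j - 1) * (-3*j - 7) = -6*j^5 - 17*j^4 - 31*j^3 - 53*j^2 + 10*j + 7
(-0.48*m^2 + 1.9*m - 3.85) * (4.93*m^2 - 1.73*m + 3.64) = -2.3664*m^4 + 10.1974*m^3 - 24.0147*m^2 + 13.5765*m - 14.014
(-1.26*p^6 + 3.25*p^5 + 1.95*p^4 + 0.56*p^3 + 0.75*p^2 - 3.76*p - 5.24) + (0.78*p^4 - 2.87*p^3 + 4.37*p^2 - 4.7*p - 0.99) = -1.26*p^6 + 3.25*p^5 + 2.73*p^4 - 2.31*p^3 + 5.12*p^2 - 8.46*p - 6.23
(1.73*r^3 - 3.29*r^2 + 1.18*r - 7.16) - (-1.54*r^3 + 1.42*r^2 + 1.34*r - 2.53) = 3.27*r^3 - 4.71*r^2 - 0.16*r - 4.63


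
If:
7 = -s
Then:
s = -7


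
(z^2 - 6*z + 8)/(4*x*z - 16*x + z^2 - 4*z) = (z - 2)/(4*x + z)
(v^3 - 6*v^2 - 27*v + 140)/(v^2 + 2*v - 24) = (v^2 - 2*v - 35)/(v + 6)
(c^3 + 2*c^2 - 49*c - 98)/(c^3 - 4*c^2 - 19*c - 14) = (c + 7)/(c + 1)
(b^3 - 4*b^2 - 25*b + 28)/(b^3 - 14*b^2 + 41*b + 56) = (b^2 + 3*b - 4)/(b^2 - 7*b - 8)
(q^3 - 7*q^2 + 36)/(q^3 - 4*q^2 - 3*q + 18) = (q - 6)/(q - 3)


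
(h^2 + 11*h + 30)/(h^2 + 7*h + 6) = (h + 5)/(h + 1)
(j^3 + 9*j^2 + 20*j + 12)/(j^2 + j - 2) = (j^2 + 7*j + 6)/(j - 1)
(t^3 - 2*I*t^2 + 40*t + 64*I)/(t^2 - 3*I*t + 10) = (t^2 - 4*I*t + 32)/(t - 5*I)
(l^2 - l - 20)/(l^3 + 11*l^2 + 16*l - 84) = (l^2 - l - 20)/(l^3 + 11*l^2 + 16*l - 84)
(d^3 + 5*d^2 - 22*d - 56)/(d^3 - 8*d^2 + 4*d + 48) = (d + 7)/(d - 6)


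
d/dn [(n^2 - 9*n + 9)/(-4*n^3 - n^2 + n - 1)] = 4*n*(n^3 - 18*n^2 + 25*n + 4)/(16*n^6 + 8*n^5 - 7*n^4 + 6*n^3 + 3*n^2 - 2*n + 1)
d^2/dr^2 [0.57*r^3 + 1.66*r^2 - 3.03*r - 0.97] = 3.42*r + 3.32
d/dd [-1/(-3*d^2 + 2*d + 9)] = 2*(1 - 3*d)/(-3*d^2 + 2*d + 9)^2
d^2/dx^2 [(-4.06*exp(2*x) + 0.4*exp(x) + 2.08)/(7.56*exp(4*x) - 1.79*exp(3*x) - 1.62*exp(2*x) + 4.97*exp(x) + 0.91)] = (-928.174464*exp(9*x) + 370.577592*exp(8*x) + 1630.626074*exp(7*x) + 1342.825468*exp(6*x) + 76.1412360000001*exp(5*x) - 175.723498000001*exp(4*x) - 356.66251*exp(3*x) - 71.296134*exp(2*x) + 48.385792*exp(x) - 9.075976)*exp(x)/(432.081216*exp(12*x) - 306.914832*exp(11*x) - 205.097508*exp(10*x) + 977.959765*exp(9*x) - 203.557374*exp(8*x) - 405.418305*exp(7*x) + 584.314401*exp(6*x) + 127.468551*exp(5*x) - 142.674252*exp(4*x) + 74.355932*exp(3*x) + 63.408891*exp(2*x) + 12.346971*exp(x) + 0.753571)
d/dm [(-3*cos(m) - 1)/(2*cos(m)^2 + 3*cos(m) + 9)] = (6*sin(m)^2 - 4*cos(m) + 18)*sin(m)/(3*cos(m) + cos(2*m) + 10)^2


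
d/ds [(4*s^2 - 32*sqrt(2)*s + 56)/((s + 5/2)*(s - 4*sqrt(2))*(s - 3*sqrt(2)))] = 8*(-2*s^4 + 32*sqrt(2)*s^3 - 260*s^2 + 5*sqrt(2)*s^2 + 100*s + 392*sqrt(2)*s - 672 - 470*sqrt(2))/(4*s^6 - 56*sqrt(2)*s^5 + 20*s^5 - 280*sqrt(2)*s^4 + 609*s^4 - 1694*sqrt(2)*s^3 + 2920*s^3 - 6720*sqrt(2)*s^2 + 5954*s^2 - 8400*sqrt(2)*s + 11520*s + 14400)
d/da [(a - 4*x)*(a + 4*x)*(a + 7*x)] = 3*a^2 + 14*a*x - 16*x^2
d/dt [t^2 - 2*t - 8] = 2*t - 2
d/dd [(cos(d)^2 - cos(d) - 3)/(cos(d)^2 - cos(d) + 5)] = 8*(1 - 2*cos(d))*sin(d)/(sin(d)^2 + cos(d) - 6)^2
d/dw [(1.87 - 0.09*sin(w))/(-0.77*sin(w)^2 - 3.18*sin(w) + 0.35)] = (-0.0693*sin(w)^2 + 2.8798*sin(w) + 5.9151)*cos(w)/(0.5929*sin(w)^4 + 4.8972*sin(w)^3 + 9.5734*sin(w)^2 - 2.226*sin(w) + 0.1225)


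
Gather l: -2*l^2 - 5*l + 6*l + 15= -2*l^2 + l + 15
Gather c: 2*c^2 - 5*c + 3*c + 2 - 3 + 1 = 2*c^2 - 2*c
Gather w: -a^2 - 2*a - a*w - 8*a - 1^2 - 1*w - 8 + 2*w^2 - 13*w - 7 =-a^2 - 10*a + 2*w^2 + w*(-a - 14) - 16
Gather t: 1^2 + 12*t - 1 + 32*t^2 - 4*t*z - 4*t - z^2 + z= 32*t^2 + t*(8 - 4*z) - z^2 + z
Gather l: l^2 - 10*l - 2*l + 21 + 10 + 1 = l^2 - 12*l + 32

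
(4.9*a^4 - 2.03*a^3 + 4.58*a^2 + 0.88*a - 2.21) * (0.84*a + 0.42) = 4.116*a^5 + 0.3528*a^4 + 2.9946*a^3 + 2.6628*a^2 - 1.4868*a - 0.9282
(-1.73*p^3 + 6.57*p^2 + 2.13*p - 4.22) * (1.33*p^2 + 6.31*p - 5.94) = -2.3009*p^5 - 2.1782*p^4 + 54.5658*p^3 - 31.1981*p^2 - 39.2804*p + 25.0668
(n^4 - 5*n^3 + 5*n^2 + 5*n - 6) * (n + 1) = n^5 - 4*n^4 + 10*n^2 - n - 6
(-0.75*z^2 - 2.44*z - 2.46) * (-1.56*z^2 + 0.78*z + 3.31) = 1.17*z^4 + 3.2214*z^3 - 0.5481*z^2 - 9.9952*z - 8.1426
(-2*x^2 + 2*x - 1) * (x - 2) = -2*x^3 + 6*x^2 - 5*x + 2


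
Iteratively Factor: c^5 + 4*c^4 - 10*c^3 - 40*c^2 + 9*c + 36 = (c + 3)*(c^4 + c^3 - 13*c^2 - c + 12) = (c + 3)*(c + 4)*(c^3 - 3*c^2 - c + 3) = (c + 1)*(c + 3)*(c + 4)*(c^2 - 4*c + 3) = (c - 3)*(c + 1)*(c + 3)*(c + 4)*(c - 1)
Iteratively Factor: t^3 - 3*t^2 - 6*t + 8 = (t - 4)*(t^2 + t - 2) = (t - 4)*(t + 2)*(t - 1)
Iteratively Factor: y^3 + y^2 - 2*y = (y)*(y^2 + y - 2) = y*(y + 2)*(y - 1)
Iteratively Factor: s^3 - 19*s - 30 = (s - 5)*(s^2 + 5*s + 6) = (s - 5)*(s + 3)*(s + 2)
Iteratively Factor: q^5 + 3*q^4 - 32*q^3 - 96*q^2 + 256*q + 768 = (q - 4)*(q^4 + 7*q^3 - 4*q^2 - 112*q - 192) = (q - 4)*(q + 3)*(q^3 + 4*q^2 - 16*q - 64) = (q - 4)^2*(q + 3)*(q^2 + 8*q + 16) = (q - 4)^2*(q + 3)*(q + 4)*(q + 4)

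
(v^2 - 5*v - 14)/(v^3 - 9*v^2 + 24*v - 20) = (v^2 - 5*v - 14)/(v^3 - 9*v^2 + 24*v - 20)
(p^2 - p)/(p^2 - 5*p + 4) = p/(p - 4)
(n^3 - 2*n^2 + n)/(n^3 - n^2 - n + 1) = n/(n + 1)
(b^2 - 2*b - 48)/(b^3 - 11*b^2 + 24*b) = (b + 6)/(b*(b - 3))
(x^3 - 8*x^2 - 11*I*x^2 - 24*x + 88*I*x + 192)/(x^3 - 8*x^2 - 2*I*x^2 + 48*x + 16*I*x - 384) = (x - 3*I)/(x + 6*I)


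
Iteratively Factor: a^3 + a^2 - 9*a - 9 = (a + 3)*(a^2 - 2*a - 3) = (a + 1)*(a + 3)*(a - 3)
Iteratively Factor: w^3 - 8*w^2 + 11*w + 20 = (w - 5)*(w^2 - 3*w - 4) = (w - 5)*(w + 1)*(w - 4)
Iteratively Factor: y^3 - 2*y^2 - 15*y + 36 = (y - 3)*(y^2 + y - 12) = (y - 3)*(y + 4)*(y - 3)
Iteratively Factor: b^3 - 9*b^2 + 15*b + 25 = (b + 1)*(b^2 - 10*b + 25) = (b - 5)*(b + 1)*(b - 5)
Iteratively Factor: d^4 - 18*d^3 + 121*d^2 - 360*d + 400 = (d - 4)*(d^3 - 14*d^2 + 65*d - 100) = (d - 5)*(d - 4)*(d^2 - 9*d + 20) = (d - 5)^2*(d - 4)*(d - 4)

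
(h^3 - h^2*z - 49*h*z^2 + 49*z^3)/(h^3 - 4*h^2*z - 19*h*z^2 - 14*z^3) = (h^2 + 6*h*z - 7*z^2)/(h^2 + 3*h*z + 2*z^2)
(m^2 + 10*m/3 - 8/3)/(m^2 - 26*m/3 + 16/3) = (m + 4)/(m - 8)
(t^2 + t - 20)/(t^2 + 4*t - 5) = (t - 4)/(t - 1)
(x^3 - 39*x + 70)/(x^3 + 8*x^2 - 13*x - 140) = (x^2 - 7*x + 10)/(x^2 + x - 20)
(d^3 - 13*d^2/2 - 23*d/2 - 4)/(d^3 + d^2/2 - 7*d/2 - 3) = (2*d^2 - 15*d - 8)/(2*d^2 - d - 6)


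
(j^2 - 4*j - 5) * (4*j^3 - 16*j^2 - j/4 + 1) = 4*j^5 - 32*j^4 + 175*j^3/4 + 82*j^2 - 11*j/4 - 5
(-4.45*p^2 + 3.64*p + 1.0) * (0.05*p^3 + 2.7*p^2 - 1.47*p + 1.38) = -0.2225*p^5 - 11.833*p^4 + 16.4195*p^3 - 8.7918*p^2 + 3.5532*p + 1.38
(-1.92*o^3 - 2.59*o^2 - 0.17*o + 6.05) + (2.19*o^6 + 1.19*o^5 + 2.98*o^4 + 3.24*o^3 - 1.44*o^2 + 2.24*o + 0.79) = 2.19*o^6 + 1.19*o^5 + 2.98*o^4 + 1.32*o^3 - 4.03*o^2 + 2.07*o + 6.84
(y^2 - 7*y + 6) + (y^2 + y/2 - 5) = 2*y^2 - 13*y/2 + 1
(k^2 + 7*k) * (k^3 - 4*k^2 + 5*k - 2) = k^5 + 3*k^4 - 23*k^3 + 33*k^2 - 14*k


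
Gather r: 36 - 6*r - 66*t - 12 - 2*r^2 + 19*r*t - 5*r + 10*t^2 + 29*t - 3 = -2*r^2 + r*(19*t - 11) + 10*t^2 - 37*t + 21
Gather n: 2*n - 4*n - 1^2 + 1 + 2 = 2 - 2*n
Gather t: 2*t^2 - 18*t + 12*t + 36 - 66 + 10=2*t^2 - 6*t - 20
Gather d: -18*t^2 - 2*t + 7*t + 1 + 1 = -18*t^2 + 5*t + 2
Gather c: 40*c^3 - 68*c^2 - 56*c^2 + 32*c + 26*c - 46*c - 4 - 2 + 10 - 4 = 40*c^3 - 124*c^2 + 12*c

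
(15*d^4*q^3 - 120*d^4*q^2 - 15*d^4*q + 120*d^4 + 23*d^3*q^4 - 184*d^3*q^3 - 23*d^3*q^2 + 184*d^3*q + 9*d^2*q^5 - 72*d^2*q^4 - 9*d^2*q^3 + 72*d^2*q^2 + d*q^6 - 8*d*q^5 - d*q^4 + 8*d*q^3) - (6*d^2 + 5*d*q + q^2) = 15*d^4*q^3 - 120*d^4*q^2 - 15*d^4*q + 120*d^4 + 23*d^3*q^4 - 184*d^3*q^3 - 23*d^3*q^2 + 184*d^3*q + 9*d^2*q^5 - 72*d^2*q^4 - 9*d^2*q^3 + 72*d^2*q^2 - 6*d^2 + d*q^6 - 8*d*q^5 - d*q^4 + 8*d*q^3 - 5*d*q - q^2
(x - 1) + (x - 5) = 2*x - 6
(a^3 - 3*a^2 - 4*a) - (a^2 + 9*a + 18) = a^3 - 4*a^2 - 13*a - 18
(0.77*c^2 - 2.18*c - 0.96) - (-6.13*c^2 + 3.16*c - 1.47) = 6.9*c^2 - 5.34*c + 0.51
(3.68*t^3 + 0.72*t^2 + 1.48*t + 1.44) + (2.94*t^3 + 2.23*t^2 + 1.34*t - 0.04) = 6.62*t^3 + 2.95*t^2 + 2.82*t + 1.4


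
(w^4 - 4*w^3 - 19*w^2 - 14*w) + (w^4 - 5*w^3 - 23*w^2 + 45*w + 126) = 2*w^4 - 9*w^3 - 42*w^2 + 31*w + 126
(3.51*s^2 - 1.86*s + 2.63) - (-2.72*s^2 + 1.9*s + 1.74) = 6.23*s^2 - 3.76*s + 0.89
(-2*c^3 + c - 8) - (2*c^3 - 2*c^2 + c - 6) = -4*c^3 + 2*c^2 - 2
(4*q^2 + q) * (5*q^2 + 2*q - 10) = 20*q^4 + 13*q^3 - 38*q^2 - 10*q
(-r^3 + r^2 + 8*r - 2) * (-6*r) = 6*r^4 - 6*r^3 - 48*r^2 + 12*r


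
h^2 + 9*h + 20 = (h + 4)*(h + 5)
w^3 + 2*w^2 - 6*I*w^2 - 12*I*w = w*(w + 2)*(w - 6*I)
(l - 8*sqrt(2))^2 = l^2 - 16*sqrt(2)*l + 128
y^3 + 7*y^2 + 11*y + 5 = (y + 1)^2*(y + 5)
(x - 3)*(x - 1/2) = x^2 - 7*x/2 + 3/2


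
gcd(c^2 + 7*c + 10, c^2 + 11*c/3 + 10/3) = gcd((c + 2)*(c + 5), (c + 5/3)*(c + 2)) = c + 2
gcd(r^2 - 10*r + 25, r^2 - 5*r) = r - 5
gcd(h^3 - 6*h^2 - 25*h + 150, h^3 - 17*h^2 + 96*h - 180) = h^2 - 11*h + 30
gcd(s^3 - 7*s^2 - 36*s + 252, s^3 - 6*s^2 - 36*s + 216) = s^2 - 36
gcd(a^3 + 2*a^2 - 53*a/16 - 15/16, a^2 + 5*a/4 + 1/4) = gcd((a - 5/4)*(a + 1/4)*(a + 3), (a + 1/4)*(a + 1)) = a + 1/4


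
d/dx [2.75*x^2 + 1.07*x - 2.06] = 5.5*x + 1.07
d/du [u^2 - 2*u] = 2*u - 2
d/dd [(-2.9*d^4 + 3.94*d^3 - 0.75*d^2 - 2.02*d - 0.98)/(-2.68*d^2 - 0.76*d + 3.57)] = (15.544*d^5 - 3.9472*d^4 - 47.4008*d^3 + 37.3538*d^2 - 10.6078*d - 7.9562)/(7.1824*d^4 + 4.0736*d^3 - 18.5576*d^2 - 5.4264*d + 12.7449)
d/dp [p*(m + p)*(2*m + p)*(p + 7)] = 4*m^2*p + 14*m^2 + 9*m*p^2 + 42*m*p + 4*p^3 + 21*p^2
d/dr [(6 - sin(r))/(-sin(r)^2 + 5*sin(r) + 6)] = -cos(r)/(sin(r) + 1)^2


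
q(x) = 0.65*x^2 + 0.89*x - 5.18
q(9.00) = 55.48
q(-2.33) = -3.72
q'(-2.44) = -2.28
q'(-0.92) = -0.31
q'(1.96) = 3.44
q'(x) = 1.3*x + 0.89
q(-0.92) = -5.45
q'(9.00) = 12.59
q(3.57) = 6.28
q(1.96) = -0.94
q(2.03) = -0.69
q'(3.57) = 5.53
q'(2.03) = 3.53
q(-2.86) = -2.41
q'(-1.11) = -0.55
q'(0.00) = 0.89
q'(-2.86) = -2.83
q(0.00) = -5.18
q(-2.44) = -3.48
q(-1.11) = -5.37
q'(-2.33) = -2.14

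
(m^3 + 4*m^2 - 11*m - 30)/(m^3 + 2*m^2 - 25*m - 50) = (m - 3)/(m - 5)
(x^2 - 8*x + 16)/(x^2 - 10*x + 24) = (x - 4)/(x - 6)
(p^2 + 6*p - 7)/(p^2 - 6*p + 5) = (p + 7)/(p - 5)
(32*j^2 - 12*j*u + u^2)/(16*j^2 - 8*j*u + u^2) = (-8*j + u)/(-4*j + u)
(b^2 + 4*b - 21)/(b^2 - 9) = (b + 7)/(b + 3)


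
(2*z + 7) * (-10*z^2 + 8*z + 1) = -20*z^3 - 54*z^2 + 58*z + 7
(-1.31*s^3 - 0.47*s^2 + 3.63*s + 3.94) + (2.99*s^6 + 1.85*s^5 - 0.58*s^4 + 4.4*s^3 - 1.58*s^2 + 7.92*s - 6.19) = 2.99*s^6 + 1.85*s^5 - 0.58*s^4 + 3.09*s^3 - 2.05*s^2 + 11.55*s - 2.25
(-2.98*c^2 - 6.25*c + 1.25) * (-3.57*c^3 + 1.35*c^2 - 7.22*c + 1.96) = 10.6386*c^5 + 18.2895*c^4 + 8.6156*c^3 + 40.9717*c^2 - 21.275*c + 2.45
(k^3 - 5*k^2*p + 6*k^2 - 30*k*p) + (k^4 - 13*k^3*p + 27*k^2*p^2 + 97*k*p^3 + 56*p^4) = k^4 - 13*k^3*p + k^3 + 27*k^2*p^2 - 5*k^2*p + 6*k^2 + 97*k*p^3 - 30*k*p + 56*p^4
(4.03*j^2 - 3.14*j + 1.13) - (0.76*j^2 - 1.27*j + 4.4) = 3.27*j^2 - 1.87*j - 3.27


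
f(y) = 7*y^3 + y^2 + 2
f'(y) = 21*y^2 + 2*y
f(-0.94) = -2.93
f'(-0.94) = 16.68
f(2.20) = 81.38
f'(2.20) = 106.04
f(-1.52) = -20.27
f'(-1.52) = 45.48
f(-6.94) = -2289.62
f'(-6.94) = 997.56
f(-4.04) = -443.25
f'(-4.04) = 334.67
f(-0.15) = 2.00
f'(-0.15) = 0.17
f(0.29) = 2.25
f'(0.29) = 2.35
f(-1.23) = -9.51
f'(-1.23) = 29.31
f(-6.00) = -1474.00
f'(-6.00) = 744.00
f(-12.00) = -11950.00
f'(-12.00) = 3000.00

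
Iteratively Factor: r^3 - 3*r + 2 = (r - 1)*(r^2 + r - 2) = (r - 1)*(r + 2)*(r - 1)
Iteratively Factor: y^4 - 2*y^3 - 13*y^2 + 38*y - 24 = (y - 1)*(y^3 - y^2 - 14*y + 24) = (y - 3)*(y - 1)*(y^2 + 2*y - 8) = (y - 3)*(y - 1)*(y + 4)*(y - 2)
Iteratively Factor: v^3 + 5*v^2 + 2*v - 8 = (v - 1)*(v^2 + 6*v + 8) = (v - 1)*(v + 2)*(v + 4)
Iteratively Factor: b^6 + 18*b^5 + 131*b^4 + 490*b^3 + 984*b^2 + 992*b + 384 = (b + 4)*(b^5 + 14*b^4 + 75*b^3 + 190*b^2 + 224*b + 96) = (b + 2)*(b + 4)*(b^4 + 12*b^3 + 51*b^2 + 88*b + 48) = (b + 2)*(b + 4)^2*(b^3 + 8*b^2 + 19*b + 12) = (b + 2)*(b + 3)*(b + 4)^2*(b^2 + 5*b + 4) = (b + 1)*(b + 2)*(b + 3)*(b + 4)^2*(b + 4)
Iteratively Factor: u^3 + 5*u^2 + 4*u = (u)*(u^2 + 5*u + 4) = u*(u + 4)*(u + 1)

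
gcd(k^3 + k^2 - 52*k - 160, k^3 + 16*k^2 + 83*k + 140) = k^2 + 9*k + 20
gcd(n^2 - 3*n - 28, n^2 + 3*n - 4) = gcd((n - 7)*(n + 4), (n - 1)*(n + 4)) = n + 4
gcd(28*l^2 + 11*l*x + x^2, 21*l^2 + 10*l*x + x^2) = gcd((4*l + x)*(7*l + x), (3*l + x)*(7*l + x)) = 7*l + x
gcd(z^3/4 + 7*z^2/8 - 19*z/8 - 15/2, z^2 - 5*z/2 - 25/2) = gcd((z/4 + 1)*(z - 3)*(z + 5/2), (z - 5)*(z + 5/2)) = z + 5/2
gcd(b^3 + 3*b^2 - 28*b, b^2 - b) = b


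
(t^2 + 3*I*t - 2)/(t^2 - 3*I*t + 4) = (t + 2*I)/(t - 4*I)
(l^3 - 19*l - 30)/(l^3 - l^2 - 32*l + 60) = (l^2 + 5*l + 6)/(l^2 + 4*l - 12)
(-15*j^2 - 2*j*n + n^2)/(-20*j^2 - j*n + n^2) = (3*j + n)/(4*j + n)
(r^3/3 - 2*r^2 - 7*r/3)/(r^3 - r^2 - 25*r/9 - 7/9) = 3*r*(r - 7)/(9*r^2 - 18*r - 7)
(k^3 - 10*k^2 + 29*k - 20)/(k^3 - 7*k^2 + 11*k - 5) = (k - 4)/(k - 1)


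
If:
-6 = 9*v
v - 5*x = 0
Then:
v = -2/3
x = -2/15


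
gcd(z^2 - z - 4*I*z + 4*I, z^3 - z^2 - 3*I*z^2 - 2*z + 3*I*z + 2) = z - 1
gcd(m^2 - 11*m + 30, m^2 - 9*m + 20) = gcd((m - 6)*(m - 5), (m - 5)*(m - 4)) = m - 5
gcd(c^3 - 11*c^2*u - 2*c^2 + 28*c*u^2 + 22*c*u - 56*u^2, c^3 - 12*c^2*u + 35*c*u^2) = -c + 7*u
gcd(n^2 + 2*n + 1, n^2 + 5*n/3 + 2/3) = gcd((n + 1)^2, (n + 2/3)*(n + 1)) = n + 1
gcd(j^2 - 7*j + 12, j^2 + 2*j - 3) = 1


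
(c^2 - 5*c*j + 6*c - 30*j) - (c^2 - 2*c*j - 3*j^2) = -3*c*j + 6*c + 3*j^2 - 30*j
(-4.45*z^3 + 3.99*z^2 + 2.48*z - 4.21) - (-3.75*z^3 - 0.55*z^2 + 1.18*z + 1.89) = -0.7*z^3 + 4.54*z^2 + 1.3*z - 6.1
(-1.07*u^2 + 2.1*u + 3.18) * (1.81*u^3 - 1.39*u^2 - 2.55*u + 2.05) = -1.9367*u^5 + 5.2883*u^4 + 5.5653*u^3 - 11.9687*u^2 - 3.804*u + 6.519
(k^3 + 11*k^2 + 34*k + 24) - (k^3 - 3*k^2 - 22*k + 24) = 14*k^2 + 56*k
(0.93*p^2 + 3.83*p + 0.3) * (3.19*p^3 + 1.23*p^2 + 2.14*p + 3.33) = 2.9667*p^5 + 13.3616*p^4 + 7.6581*p^3 + 11.6621*p^2 + 13.3959*p + 0.999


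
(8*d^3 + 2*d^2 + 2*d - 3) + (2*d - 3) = 8*d^3 + 2*d^2 + 4*d - 6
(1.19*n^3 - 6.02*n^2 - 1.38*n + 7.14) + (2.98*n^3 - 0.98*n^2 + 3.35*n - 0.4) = 4.17*n^3 - 7.0*n^2 + 1.97*n + 6.74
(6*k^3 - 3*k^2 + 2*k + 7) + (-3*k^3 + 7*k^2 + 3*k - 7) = 3*k^3 + 4*k^2 + 5*k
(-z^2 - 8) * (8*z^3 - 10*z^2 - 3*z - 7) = -8*z^5 + 10*z^4 - 61*z^3 + 87*z^2 + 24*z + 56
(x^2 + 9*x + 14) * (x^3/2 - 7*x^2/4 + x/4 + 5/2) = x^5/2 + 11*x^4/4 - 17*x^3/2 - 79*x^2/4 + 26*x + 35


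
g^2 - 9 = (g - 3)*(g + 3)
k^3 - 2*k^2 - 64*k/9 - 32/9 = (k - 4)*(k + 2/3)*(k + 4/3)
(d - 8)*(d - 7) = d^2 - 15*d + 56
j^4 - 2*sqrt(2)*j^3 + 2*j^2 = j^2*(j - sqrt(2))^2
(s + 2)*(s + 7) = s^2 + 9*s + 14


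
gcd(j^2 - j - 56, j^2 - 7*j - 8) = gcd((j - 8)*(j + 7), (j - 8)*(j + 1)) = j - 8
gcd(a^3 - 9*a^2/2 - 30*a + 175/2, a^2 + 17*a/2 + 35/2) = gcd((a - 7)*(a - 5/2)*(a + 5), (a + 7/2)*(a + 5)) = a + 5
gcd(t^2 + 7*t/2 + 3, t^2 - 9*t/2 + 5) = 1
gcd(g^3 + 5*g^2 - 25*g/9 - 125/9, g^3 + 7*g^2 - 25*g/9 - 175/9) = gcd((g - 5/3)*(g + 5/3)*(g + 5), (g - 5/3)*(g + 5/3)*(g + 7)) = g^2 - 25/9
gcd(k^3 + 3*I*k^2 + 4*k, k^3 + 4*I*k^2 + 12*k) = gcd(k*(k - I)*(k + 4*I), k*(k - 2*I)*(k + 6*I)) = k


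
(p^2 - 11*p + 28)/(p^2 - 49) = (p - 4)/(p + 7)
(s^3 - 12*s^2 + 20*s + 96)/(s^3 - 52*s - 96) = (s - 6)/(s + 6)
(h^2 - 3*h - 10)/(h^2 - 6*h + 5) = (h + 2)/(h - 1)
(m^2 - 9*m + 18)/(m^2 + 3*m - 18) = (m - 6)/(m + 6)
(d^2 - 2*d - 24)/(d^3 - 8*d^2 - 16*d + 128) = (d - 6)/(d^2 - 12*d + 32)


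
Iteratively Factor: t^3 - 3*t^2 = (t)*(t^2 - 3*t) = t^2*(t - 3)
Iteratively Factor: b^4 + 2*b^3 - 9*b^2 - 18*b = (b + 2)*(b^3 - 9*b) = (b + 2)*(b + 3)*(b^2 - 3*b) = b*(b + 2)*(b + 3)*(b - 3)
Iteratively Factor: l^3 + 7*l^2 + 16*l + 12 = (l + 2)*(l^2 + 5*l + 6) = (l + 2)*(l + 3)*(l + 2)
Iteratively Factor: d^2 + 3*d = (d)*(d + 3)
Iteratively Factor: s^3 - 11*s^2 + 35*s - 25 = (s - 5)*(s^2 - 6*s + 5) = (s - 5)^2*(s - 1)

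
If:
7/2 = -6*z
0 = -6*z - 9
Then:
No Solution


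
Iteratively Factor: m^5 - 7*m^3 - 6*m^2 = (m)*(m^4 - 7*m^2 - 6*m) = m*(m - 3)*(m^3 + 3*m^2 + 2*m) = m*(m - 3)*(m + 1)*(m^2 + 2*m) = m^2*(m - 3)*(m + 1)*(m + 2)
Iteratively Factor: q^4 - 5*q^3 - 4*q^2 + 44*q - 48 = (q - 2)*(q^3 - 3*q^2 - 10*q + 24) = (q - 4)*(q - 2)*(q^2 + q - 6) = (q - 4)*(q - 2)*(q + 3)*(q - 2)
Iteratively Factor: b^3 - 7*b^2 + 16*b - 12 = (b - 2)*(b^2 - 5*b + 6) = (b - 3)*(b - 2)*(b - 2)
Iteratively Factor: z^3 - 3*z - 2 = (z - 2)*(z^2 + 2*z + 1) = (z - 2)*(z + 1)*(z + 1)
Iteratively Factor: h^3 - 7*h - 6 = (h + 1)*(h^2 - h - 6) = (h - 3)*(h + 1)*(h + 2)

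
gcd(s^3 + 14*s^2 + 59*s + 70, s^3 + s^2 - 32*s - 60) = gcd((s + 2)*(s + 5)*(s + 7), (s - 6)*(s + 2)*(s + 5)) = s^2 + 7*s + 10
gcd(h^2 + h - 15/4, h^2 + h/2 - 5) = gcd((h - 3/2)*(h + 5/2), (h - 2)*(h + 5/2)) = h + 5/2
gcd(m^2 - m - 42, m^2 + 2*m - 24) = m + 6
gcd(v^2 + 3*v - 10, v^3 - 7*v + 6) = v - 2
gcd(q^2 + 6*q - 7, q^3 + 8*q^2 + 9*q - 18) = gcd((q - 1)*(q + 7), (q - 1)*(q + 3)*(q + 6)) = q - 1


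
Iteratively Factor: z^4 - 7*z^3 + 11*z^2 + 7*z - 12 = (z - 1)*(z^3 - 6*z^2 + 5*z + 12) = (z - 1)*(z + 1)*(z^2 - 7*z + 12) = (z - 3)*(z - 1)*(z + 1)*(z - 4)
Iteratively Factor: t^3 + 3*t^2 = (t)*(t^2 + 3*t) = t*(t + 3)*(t)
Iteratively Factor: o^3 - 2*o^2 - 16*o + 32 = (o - 4)*(o^2 + 2*o - 8) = (o - 4)*(o + 4)*(o - 2)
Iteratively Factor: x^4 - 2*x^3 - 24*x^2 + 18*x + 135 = (x - 3)*(x^3 + x^2 - 21*x - 45) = (x - 3)*(x + 3)*(x^2 - 2*x - 15) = (x - 3)*(x + 3)^2*(x - 5)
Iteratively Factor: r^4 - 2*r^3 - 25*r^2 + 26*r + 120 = (r + 4)*(r^3 - 6*r^2 - r + 30) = (r - 5)*(r + 4)*(r^2 - r - 6) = (r - 5)*(r + 2)*(r + 4)*(r - 3)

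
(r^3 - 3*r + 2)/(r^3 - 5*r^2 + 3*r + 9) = (r^3 - 3*r + 2)/(r^3 - 5*r^2 + 3*r + 9)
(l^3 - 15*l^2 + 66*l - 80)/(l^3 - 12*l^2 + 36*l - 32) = (l - 5)/(l - 2)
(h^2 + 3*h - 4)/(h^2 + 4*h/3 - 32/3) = 3*(h - 1)/(3*h - 8)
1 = 1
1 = 1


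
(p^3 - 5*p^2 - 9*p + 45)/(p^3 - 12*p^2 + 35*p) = (p^2 - 9)/(p*(p - 7))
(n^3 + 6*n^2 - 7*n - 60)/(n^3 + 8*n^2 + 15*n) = (n^2 + n - 12)/(n*(n + 3))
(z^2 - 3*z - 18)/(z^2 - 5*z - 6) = (z + 3)/(z + 1)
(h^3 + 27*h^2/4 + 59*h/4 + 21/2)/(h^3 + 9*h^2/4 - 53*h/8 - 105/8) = 2*(h + 2)/(2*h - 5)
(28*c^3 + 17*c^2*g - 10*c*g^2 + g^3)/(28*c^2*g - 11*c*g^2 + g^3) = (c + g)/g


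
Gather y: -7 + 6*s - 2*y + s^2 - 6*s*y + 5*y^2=s^2 + 6*s + 5*y^2 + y*(-6*s - 2) - 7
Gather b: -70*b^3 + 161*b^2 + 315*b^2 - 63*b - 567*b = -70*b^3 + 476*b^2 - 630*b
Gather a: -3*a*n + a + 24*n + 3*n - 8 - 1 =a*(1 - 3*n) + 27*n - 9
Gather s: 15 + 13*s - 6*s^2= -6*s^2 + 13*s + 15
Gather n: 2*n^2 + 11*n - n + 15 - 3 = 2*n^2 + 10*n + 12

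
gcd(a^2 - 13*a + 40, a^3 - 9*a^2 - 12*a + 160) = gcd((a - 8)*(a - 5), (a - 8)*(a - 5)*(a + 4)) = a^2 - 13*a + 40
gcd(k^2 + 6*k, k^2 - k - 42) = k + 6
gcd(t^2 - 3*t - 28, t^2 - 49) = t - 7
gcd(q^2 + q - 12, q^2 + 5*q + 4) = q + 4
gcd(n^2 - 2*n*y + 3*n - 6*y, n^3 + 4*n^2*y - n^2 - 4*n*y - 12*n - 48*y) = n + 3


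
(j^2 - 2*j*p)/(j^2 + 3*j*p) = (j - 2*p)/(j + 3*p)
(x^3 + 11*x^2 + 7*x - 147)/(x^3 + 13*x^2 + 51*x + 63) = (x^2 + 4*x - 21)/(x^2 + 6*x + 9)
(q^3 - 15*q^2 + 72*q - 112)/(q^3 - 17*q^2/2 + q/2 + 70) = 2*(q - 4)/(2*q + 5)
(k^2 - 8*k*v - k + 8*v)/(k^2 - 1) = (k - 8*v)/(k + 1)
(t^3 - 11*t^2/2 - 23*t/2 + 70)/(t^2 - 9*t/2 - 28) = (t^2 - 9*t + 20)/(t - 8)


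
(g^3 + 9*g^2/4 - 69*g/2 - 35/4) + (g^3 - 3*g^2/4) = 2*g^3 + 3*g^2/2 - 69*g/2 - 35/4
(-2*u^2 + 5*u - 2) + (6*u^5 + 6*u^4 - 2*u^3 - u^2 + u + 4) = 6*u^5 + 6*u^4 - 2*u^3 - 3*u^2 + 6*u + 2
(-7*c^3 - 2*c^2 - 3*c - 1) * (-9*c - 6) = 63*c^4 + 60*c^3 + 39*c^2 + 27*c + 6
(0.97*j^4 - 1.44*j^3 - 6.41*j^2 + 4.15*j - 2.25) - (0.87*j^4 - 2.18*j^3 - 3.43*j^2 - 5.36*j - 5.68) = 0.1*j^4 + 0.74*j^3 - 2.98*j^2 + 9.51*j + 3.43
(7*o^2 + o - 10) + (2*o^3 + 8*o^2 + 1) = 2*o^3 + 15*o^2 + o - 9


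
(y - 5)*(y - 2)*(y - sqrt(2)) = y^3 - 7*y^2 - sqrt(2)*y^2 + 7*sqrt(2)*y + 10*y - 10*sqrt(2)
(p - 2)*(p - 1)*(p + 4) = p^3 + p^2 - 10*p + 8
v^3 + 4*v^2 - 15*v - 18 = (v - 3)*(v + 1)*(v + 6)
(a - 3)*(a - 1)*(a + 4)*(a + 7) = a^4 + 7*a^3 - 13*a^2 - 79*a + 84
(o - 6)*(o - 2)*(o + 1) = o^3 - 7*o^2 + 4*o + 12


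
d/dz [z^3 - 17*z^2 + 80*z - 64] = 3*z^2 - 34*z + 80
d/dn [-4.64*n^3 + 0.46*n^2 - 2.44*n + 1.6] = -13.92*n^2 + 0.92*n - 2.44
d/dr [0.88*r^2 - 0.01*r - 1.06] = 1.76*r - 0.01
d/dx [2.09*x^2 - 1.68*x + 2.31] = 4.18*x - 1.68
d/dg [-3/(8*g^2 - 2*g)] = 3*(8*g - 1)/(2*g^2*(4*g - 1)^2)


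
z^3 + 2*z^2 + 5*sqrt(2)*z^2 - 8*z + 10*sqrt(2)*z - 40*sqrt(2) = (z - 2)*(z + 4)*(z + 5*sqrt(2))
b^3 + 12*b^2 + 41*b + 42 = (b + 2)*(b + 3)*(b + 7)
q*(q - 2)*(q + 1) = q^3 - q^2 - 2*q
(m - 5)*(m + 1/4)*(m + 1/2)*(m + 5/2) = m^4 - 7*m^3/4 - 57*m^2/4 - 155*m/16 - 25/16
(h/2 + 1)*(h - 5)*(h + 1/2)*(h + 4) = h^4/2 + 3*h^3/4 - 43*h^2/4 - 51*h/2 - 10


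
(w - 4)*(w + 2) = w^2 - 2*w - 8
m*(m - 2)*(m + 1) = m^3 - m^2 - 2*m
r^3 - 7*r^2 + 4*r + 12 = (r - 6)*(r - 2)*(r + 1)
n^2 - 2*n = n*(n - 2)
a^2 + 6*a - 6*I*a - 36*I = (a + 6)*(a - 6*I)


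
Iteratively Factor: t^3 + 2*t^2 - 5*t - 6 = (t + 1)*(t^2 + t - 6) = (t - 2)*(t + 1)*(t + 3)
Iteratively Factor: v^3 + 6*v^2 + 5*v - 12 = (v + 4)*(v^2 + 2*v - 3) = (v + 3)*(v + 4)*(v - 1)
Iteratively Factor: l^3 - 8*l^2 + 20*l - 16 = (l - 2)*(l^2 - 6*l + 8) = (l - 2)^2*(l - 4)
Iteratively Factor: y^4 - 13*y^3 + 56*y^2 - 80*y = (y)*(y^3 - 13*y^2 + 56*y - 80) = y*(y - 4)*(y^2 - 9*y + 20) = y*(y - 4)^2*(y - 5)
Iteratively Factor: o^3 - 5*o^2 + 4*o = (o)*(o^2 - 5*o + 4) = o*(o - 1)*(o - 4)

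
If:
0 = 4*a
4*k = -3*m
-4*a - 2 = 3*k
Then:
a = 0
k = -2/3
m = 8/9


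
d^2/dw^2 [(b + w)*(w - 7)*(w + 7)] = 2*b + 6*w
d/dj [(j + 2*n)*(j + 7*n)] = 2*j + 9*n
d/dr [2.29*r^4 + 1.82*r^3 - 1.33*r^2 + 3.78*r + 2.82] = 9.16*r^3 + 5.46*r^2 - 2.66*r + 3.78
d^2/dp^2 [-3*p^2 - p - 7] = -6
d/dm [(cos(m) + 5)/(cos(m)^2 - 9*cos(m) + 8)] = (cos(m)^2 + 10*cos(m) - 53)*sin(m)/(cos(m)^2 - 9*cos(m) + 8)^2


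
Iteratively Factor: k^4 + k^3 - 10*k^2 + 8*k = (k - 2)*(k^3 + 3*k^2 - 4*k) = (k - 2)*(k - 1)*(k^2 + 4*k) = (k - 2)*(k - 1)*(k + 4)*(k)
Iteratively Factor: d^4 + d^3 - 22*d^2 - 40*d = (d)*(d^3 + d^2 - 22*d - 40) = d*(d - 5)*(d^2 + 6*d + 8) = d*(d - 5)*(d + 4)*(d + 2)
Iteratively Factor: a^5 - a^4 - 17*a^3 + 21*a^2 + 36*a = (a - 3)*(a^4 + 2*a^3 - 11*a^2 - 12*a) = a*(a - 3)*(a^3 + 2*a^2 - 11*a - 12) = a*(a - 3)*(a + 1)*(a^2 + a - 12) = a*(a - 3)*(a + 1)*(a + 4)*(a - 3)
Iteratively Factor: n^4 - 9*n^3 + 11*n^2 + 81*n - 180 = (n - 5)*(n^3 - 4*n^2 - 9*n + 36) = (n - 5)*(n - 4)*(n^2 - 9) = (n - 5)*(n - 4)*(n - 3)*(n + 3)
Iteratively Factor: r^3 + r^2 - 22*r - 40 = (r + 4)*(r^2 - 3*r - 10) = (r + 2)*(r + 4)*(r - 5)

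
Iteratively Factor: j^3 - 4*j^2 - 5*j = (j - 5)*(j^2 + j) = j*(j - 5)*(j + 1)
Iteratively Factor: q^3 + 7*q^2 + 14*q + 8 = (q + 1)*(q^2 + 6*q + 8) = (q + 1)*(q + 2)*(q + 4)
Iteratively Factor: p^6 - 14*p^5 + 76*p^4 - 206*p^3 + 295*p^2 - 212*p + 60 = (p - 2)*(p^5 - 12*p^4 + 52*p^3 - 102*p^2 + 91*p - 30) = (p - 3)*(p - 2)*(p^4 - 9*p^3 + 25*p^2 - 27*p + 10) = (p - 3)*(p - 2)^2*(p^3 - 7*p^2 + 11*p - 5) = (p - 3)*(p - 2)^2*(p - 1)*(p^2 - 6*p + 5) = (p - 5)*(p - 3)*(p - 2)^2*(p - 1)*(p - 1)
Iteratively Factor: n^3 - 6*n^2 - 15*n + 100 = (n + 4)*(n^2 - 10*n + 25) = (n - 5)*(n + 4)*(n - 5)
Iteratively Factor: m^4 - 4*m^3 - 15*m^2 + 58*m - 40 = (m + 4)*(m^3 - 8*m^2 + 17*m - 10) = (m - 5)*(m + 4)*(m^2 - 3*m + 2) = (m - 5)*(m - 2)*(m + 4)*(m - 1)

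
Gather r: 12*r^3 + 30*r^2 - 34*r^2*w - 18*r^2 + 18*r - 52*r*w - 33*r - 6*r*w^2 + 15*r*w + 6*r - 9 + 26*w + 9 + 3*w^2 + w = 12*r^3 + r^2*(12 - 34*w) + r*(-6*w^2 - 37*w - 9) + 3*w^2 + 27*w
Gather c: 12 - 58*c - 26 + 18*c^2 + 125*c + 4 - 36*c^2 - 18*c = -18*c^2 + 49*c - 10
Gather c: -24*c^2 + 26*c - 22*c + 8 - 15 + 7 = -24*c^2 + 4*c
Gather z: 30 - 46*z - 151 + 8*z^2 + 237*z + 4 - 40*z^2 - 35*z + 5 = -32*z^2 + 156*z - 112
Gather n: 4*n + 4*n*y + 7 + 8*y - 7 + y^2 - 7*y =n*(4*y + 4) + y^2 + y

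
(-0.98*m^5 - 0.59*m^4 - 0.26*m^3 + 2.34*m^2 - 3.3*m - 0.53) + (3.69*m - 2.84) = -0.98*m^5 - 0.59*m^4 - 0.26*m^3 + 2.34*m^2 + 0.39*m - 3.37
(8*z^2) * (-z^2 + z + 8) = -8*z^4 + 8*z^3 + 64*z^2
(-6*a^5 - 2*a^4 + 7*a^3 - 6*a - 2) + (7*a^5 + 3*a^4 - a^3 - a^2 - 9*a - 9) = a^5 + a^4 + 6*a^3 - a^2 - 15*a - 11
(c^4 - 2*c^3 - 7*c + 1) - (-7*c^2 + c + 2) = c^4 - 2*c^3 + 7*c^2 - 8*c - 1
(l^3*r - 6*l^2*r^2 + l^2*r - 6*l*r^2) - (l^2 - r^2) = l^3*r - 6*l^2*r^2 + l^2*r - l^2 - 6*l*r^2 + r^2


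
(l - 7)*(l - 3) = l^2 - 10*l + 21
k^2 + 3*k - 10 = (k - 2)*(k + 5)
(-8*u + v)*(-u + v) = 8*u^2 - 9*u*v + v^2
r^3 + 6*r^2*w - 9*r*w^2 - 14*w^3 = (r - 2*w)*(r + w)*(r + 7*w)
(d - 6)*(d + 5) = d^2 - d - 30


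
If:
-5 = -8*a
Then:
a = 5/8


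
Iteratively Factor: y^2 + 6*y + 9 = (y + 3)*(y + 3)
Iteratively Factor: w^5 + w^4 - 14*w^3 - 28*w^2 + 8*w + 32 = (w - 4)*(w^4 + 5*w^3 + 6*w^2 - 4*w - 8) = (w - 4)*(w + 2)*(w^3 + 3*w^2 - 4) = (w - 4)*(w + 2)^2*(w^2 + w - 2) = (w - 4)*(w + 2)^3*(w - 1)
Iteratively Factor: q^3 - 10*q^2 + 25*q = (q - 5)*(q^2 - 5*q) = q*(q - 5)*(q - 5)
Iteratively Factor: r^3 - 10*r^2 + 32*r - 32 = (r - 4)*(r^2 - 6*r + 8) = (r - 4)^2*(r - 2)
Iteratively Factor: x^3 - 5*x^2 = (x)*(x^2 - 5*x) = x^2*(x - 5)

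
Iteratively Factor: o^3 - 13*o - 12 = (o + 1)*(o^2 - o - 12) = (o + 1)*(o + 3)*(o - 4)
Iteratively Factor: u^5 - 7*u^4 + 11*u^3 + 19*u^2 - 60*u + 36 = (u - 3)*(u^4 - 4*u^3 - u^2 + 16*u - 12) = (u - 3)*(u - 2)*(u^3 - 2*u^2 - 5*u + 6) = (u - 3)*(u - 2)*(u + 2)*(u^2 - 4*u + 3) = (u - 3)*(u - 2)*(u - 1)*(u + 2)*(u - 3)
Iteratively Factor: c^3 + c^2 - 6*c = (c)*(c^2 + c - 6) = c*(c + 3)*(c - 2)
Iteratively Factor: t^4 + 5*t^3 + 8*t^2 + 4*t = (t)*(t^3 + 5*t^2 + 8*t + 4) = t*(t + 1)*(t^2 + 4*t + 4) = t*(t + 1)*(t + 2)*(t + 2)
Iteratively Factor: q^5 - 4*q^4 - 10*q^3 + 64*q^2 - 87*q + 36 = (q + 4)*(q^4 - 8*q^3 + 22*q^2 - 24*q + 9) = (q - 3)*(q + 4)*(q^3 - 5*q^2 + 7*q - 3) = (q - 3)^2*(q + 4)*(q^2 - 2*q + 1) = (q - 3)^2*(q - 1)*(q + 4)*(q - 1)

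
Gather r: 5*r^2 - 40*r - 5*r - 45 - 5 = 5*r^2 - 45*r - 50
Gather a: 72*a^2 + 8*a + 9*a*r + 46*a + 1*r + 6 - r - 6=72*a^2 + a*(9*r + 54)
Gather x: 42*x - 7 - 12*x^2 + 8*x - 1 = -12*x^2 + 50*x - 8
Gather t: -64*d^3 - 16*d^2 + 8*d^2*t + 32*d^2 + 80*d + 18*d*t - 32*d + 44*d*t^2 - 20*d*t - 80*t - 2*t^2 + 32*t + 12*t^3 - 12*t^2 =-64*d^3 + 16*d^2 + 48*d + 12*t^3 + t^2*(44*d - 14) + t*(8*d^2 - 2*d - 48)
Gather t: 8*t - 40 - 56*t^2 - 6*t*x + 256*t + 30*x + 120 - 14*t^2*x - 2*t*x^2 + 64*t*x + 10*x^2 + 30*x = t^2*(-14*x - 56) + t*(-2*x^2 + 58*x + 264) + 10*x^2 + 60*x + 80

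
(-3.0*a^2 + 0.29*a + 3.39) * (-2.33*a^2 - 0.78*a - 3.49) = 6.99*a^4 + 1.6643*a^3 + 2.3451*a^2 - 3.6563*a - 11.8311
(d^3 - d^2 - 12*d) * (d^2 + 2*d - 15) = d^5 + d^4 - 29*d^3 - 9*d^2 + 180*d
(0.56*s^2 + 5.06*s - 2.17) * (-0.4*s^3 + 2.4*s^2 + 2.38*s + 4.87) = -0.224*s^5 - 0.68*s^4 + 14.3448*s^3 + 9.562*s^2 + 19.4776*s - 10.5679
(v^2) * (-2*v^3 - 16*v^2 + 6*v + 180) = -2*v^5 - 16*v^4 + 6*v^3 + 180*v^2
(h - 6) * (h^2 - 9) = h^3 - 6*h^2 - 9*h + 54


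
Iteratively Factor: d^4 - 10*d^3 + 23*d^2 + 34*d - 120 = (d - 5)*(d^3 - 5*d^2 - 2*d + 24) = (d - 5)*(d - 3)*(d^2 - 2*d - 8) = (d - 5)*(d - 3)*(d + 2)*(d - 4)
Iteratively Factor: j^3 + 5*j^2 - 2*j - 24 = (j - 2)*(j^2 + 7*j + 12) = (j - 2)*(j + 3)*(j + 4)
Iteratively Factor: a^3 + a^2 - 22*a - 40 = (a - 5)*(a^2 + 6*a + 8) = (a - 5)*(a + 2)*(a + 4)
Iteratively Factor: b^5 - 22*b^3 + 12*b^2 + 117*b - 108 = (b + 4)*(b^4 - 4*b^3 - 6*b^2 + 36*b - 27) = (b - 3)*(b + 4)*(b^3 - b^2 - 9*b + 9) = (b - 3)*(b + 3)*(b + 4)*(b^2 - 4*b + 3) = (b - 3)*(b - 1)*(b + 3)*(b + 4)*(b - 3)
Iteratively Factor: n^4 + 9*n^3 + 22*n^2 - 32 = (n - 1)*(n^3 + 10*n^2 + 32*n + 32) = (n - 1)*(n + 2)*(n^2 + 8*n + 16) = (n - 1)*(n + 2)*(n + 4)*(n + 4)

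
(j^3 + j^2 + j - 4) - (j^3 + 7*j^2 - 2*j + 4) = -6*j^2 + 3*j - 8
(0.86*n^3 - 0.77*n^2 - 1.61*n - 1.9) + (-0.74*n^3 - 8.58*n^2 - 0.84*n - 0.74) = 0.12*n^3 - 9.35*n^2 - 2.45*n - 2.64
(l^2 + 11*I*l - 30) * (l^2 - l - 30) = l^4 - l^3 + 11*I*l^3 - 60*l^2 - 11*I*l^2 + 30*l - 330*I*l + 900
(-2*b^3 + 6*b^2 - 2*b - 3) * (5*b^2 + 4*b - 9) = -10*b^5 + 22*b^4 + 32*b^3 - 77*b^2 + 6*b + 27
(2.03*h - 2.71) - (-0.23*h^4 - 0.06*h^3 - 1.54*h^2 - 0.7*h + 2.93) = 0.23*h^4 + 0.06*h^3 + 1.54*h^2 + 2.73*h - 5.64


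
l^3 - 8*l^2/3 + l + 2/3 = (l - 2)*(l - 1)*(l + 1/3)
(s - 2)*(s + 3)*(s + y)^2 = s^4 + 2*s^3*y + s^3 + s^2*y^2 + 2*s^2*y - 6*s^2 + s*y^2 - 12*s*y - 6*y^2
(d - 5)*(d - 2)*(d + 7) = d^3 - 39*d + 70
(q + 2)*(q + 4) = q^2 + 6*q + 8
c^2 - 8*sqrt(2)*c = c*(c - 8*sqrt(2))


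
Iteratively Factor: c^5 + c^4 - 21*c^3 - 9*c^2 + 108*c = (c + 4)*(c^4 - 3*c^3 - 9*c^2 + 27*c) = (c - 3)*(c + 4)*(c^3 - 9*c) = (c - 3)*(c + 3)*(c + 4)*(c^2 - 3*c) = (c - 3)^2*(c + 3)*(c + 4)*(c)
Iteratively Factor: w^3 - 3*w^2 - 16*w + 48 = (w - 3)*(w^2 - 16) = (w - 3)*(w + 4)*(w - 4)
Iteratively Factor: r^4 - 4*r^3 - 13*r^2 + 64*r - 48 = (r + 4)*(r^3 - 8*r^2 + 19*r - 12) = (r - 1)*(r + 4)*(r^2 - 7*r + 12) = (r - 4)*(r - 1)*(r + 4)*(r - 3)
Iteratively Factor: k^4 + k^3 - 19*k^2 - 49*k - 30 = (k + 3)*(k^3 - 2*k^2 - 13*k - 10) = (k - 5)*(k + 3)*(k^2 + 3*k + 2) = (k - 5)*(k + 2)*(k + 3)*(k + 1)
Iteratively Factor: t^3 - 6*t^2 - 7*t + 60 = (t - 4)*(t^2 - 2*t - 15) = (t - 5)*(t - 4)*(t + 3)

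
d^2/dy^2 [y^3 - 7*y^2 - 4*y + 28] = 6*y - 14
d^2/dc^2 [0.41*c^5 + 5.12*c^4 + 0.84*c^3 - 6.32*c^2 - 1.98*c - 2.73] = 8.2*c^3 + 61.44*c^2 + 5.04*c - 12.64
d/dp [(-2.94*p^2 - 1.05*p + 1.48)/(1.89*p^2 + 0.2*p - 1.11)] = (1.3965*p^2 + 0.932400000000001*p + 0.8695)/(3.5721*p^4 + 0.756*p^3 - 4.1558*p^2 - 0.444*p + 1.2321)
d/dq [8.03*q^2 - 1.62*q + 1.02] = 16.06*q - 1.62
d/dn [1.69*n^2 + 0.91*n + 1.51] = 3.38*n + 0.91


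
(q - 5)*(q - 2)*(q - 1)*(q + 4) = q^4 - 4*q^3 - 15*q^2 + 58*q - 40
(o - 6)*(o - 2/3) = o^2 - 20*o/3 + 4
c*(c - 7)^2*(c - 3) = c^4 - 17*c^3 + 91*c^2 - 147*c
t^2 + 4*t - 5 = (t - 1)*(t + 5)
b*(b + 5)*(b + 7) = b^3 + 12*b^2 + 35*b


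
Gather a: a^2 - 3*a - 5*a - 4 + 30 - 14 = a^2 - 8*a + 12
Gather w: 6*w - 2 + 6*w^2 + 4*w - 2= 6*w^2 + 10*w - 4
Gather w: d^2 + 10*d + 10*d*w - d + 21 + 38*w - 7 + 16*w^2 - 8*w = d^2 + 9*d + 16*w^2 + w*(10*d + 30) + 14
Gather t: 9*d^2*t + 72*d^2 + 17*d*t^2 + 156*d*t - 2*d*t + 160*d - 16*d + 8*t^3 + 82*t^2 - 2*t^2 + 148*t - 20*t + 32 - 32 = 72*d^2 + 144*d + 8*t^3 + t^2*(17*d + 80) + t*(9*d^2 + 154*d + 128)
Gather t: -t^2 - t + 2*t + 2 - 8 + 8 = -t^2 + t + 2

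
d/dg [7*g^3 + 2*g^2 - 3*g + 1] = 21*g^2 + 4*g - 3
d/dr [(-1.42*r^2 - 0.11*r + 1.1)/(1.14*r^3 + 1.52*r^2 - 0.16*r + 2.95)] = (1.6188*r^4 + 0.2508*r^3 - 3.3676*r^2 - 11.722*r - 0.1485)/(1.2996*r^6 + 3.4656*r^5 + 1.9456*r^4 + 6.2396*r^3 + 8.9936*r^2 - 0.944*r + 8.7025)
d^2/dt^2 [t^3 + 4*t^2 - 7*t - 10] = 6*t + 8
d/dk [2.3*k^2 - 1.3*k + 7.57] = 4.6*k - 1.3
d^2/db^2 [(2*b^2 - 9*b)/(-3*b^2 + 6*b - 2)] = 2*(45*b^3 + 36*b^2 - 162*b + 100)/(27*b^6 - 162*b^5 + 378*b^4 - 432*b^3 + 252*b^2 - 72*b + 8)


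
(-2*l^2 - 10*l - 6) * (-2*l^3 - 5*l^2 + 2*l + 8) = 4*l^5 + 30*l^4 + 58*l^3 - 6*l^2 - 92*l - 48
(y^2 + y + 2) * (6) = 6*y^2 + 6*y + 12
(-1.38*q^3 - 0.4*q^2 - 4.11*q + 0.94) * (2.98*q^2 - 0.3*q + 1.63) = -4.1124*q^5 - 0.778*q^4 - 14.3772*q^3 + 3.3822*q^2 - 6.9813*q + 1.5322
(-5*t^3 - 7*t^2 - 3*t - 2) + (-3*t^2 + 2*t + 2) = -5*t^3 - 10*t^2 - t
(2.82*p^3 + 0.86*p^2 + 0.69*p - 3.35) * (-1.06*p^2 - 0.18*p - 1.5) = -2.9892*p^5 - 1.4192*p^4 - 5.1162*p^3 + 2.1368*p^2 - 0.432*p + 5.025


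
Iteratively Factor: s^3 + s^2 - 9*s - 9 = (s + 3)*(s^2 - 2*s - 3) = (s + 1)*(s + 3)*(s - 3)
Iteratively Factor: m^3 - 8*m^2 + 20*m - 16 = (m - 2)*(m^2 - 6*m + 8) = (m - 2)^2*(m - 4)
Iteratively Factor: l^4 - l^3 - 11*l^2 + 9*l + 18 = (l + 1)*(l^3 - 2*l^2 - 9*l + 18) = (l + 1)*(l + 3)*(l^2 - 5*l + 6) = (l - 2)*(l + 1)*(l + 3)*(l - 3)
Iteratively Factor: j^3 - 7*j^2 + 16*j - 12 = (j - 2)*(j^2 - 5*j + 6) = (j - 2)^2*(j - 3)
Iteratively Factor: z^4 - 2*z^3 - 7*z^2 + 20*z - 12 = (z - 1)*(z^3 - z^2 - 8*z + 12) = (z - 2)*(z - 1)*(z^2 + z - 6) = (z - 2)*(z - 1)*(z + 3)*(z - 2)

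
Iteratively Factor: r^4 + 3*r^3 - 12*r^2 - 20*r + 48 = (r + 4)*(r^3 - r^2 - 8*r + 12) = (r - 2)*(r + 4)*(r^2 + r - 6) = (r - 2)*(r + 3)*(r + 4)*(r - 2)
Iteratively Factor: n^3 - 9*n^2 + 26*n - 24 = (n - 4)*(n^2 - 5*n + 6) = (n - 4)*(n - 2)*(n - 3)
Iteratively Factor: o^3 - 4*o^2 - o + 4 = (o - 4)*(o^2 - 1) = (o - 4)*(o - 1)*(o + 1)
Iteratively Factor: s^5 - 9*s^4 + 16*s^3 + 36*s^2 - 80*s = (s - 4)*(s^4 - 5*s^3 - 4*s^2 + 20*s) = (s - 4)*(s - 2)*(s^3 - 3*s^2 - 10*s) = (s - 5)*(s - 4)*(s - 2)*(s^2 + 2*s) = s*(s - 5)*(s - 4)*(s - 2)*(s + 2)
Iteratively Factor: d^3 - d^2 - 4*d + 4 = (d + 2)*(d^2 - 3*d + 2) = (d - 2)*(d + 2)*(d - 1)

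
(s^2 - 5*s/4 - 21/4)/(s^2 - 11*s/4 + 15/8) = 2*(4*s^2 - 5*s - 21)/(8*s^2 - 22*s + 15)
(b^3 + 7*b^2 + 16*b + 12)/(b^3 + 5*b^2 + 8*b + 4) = (b + 3)/(b + 1)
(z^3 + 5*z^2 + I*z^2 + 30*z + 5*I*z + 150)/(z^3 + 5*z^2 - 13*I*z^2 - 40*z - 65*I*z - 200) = (z + 6*I)/(z - 8*I)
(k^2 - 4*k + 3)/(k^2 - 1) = (k - 3)/(k + 1)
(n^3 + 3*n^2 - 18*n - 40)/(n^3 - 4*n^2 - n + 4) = (n^2 + 7*n + 10)/(n^2 - 1)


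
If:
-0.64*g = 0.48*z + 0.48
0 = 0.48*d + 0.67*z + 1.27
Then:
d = -1.39583333333333*z - 2.64583333333333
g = -0.75*z - 0.75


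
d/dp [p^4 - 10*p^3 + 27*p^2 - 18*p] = 4*p^3 - 30*p^2 + 54*p - 18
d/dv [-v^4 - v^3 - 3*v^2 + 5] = v*(-4*v^2 - 3*v - 6)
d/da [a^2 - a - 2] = 2*a - 1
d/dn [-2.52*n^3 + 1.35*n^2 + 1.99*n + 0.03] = -7.56*n^2 + 2.7*n + 1.99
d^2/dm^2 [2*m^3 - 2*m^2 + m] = 12*m - 4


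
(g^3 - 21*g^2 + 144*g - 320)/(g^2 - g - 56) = (g^2 - 13*g + 40)/(g + 7)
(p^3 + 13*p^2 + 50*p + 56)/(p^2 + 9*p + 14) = p + 4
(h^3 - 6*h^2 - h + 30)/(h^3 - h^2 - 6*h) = (h - 5)/h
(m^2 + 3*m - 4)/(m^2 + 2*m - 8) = (m - 1)/(m - 2)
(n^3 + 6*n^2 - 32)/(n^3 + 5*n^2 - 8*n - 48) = (n - 2)/(n - 3)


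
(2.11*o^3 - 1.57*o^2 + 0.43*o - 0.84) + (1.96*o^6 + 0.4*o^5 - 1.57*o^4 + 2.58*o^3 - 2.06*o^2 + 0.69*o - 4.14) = 1.96*o^6 + 0.4*o^5 - 1.57*o^4 + 4.69*o^3 - 3.63*o^2 + 1.12*o - 4.98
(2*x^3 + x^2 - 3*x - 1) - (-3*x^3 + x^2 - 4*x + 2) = 5*x^3 + x - 3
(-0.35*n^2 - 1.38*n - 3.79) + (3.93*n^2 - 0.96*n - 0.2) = 3.58*n^2 - 2.34*n - 3.99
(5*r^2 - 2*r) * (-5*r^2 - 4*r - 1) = -25*r^4 - 10*r^3 + 3*r^2 + 2*r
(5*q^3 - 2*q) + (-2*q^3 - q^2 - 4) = 3*q^3 - q^2 - 2*q - 4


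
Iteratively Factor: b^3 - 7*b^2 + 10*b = (b - 2)*(b^2 - 5*b) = (b - 5)*(b - 2)*(b)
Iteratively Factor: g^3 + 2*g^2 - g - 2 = (g - 1)*(g^2 + 3*g + 2) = (g - 1)*(g + 1)*(g + 2)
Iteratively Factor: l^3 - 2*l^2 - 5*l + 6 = (l + 2)*(l^2 - 4*l + 3) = (l - 1)*(l + 2)*(l - 3)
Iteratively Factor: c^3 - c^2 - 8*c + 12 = (c + 3)*(c^2 - 4*c + 4) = (c - 2)*(c + 3)*(c - 2)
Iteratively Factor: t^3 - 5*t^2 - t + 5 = (t + 1)*(t^2 - 6*t + 5) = (t - 5)*(t + 1)*(t - 1)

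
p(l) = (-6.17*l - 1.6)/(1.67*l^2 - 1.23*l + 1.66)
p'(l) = (1.23 - 3.34*l)*(-6.17*l - 1.6)/(1.67*l^2 - 1.23*l + 1.66)^2 - 6.17/(1.67*l^2 - 1.23*l + 1.66)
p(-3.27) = 0.79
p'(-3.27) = 0.15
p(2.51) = -1.88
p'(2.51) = 0.80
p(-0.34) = 0.22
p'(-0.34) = -2.49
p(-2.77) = 0.87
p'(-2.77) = 0.16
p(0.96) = -3.73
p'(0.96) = 0.59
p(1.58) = -2.92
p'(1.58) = 1.45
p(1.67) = -2.79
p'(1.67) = 1.40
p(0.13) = -1.57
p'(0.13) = -4.86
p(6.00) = -0.71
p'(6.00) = 0.13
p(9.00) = -0.45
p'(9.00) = 0.05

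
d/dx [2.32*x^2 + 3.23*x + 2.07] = 4.64*x + 3.23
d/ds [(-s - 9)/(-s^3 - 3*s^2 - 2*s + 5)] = (s^3 + 3*s^2 + 2*s - (s + 9)*(3*s^2 + 6*s + 2) - 5)/(s^3 + 3*s^2 + 2*s - 5)^2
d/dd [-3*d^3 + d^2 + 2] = d*(2 - 9*d)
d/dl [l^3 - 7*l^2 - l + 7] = 3*l^2 - 14*l - 1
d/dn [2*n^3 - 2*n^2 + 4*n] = 6*n^2 - 4*n + 4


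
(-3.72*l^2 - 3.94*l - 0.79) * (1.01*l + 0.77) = -3.7572*l^3 - 6.8438*l^2 - 3.8317*l - 0.6083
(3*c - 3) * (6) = 18*c - 18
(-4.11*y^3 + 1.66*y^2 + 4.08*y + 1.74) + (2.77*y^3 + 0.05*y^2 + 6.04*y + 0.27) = -1.34*y^3 + 1.71*y^2 + 10.12*y + 2.01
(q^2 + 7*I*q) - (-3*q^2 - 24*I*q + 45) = 4*q^2 + 31*I*q - 45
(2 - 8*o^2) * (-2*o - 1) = 16*o^3 + 8*o^2 - 4*o - 2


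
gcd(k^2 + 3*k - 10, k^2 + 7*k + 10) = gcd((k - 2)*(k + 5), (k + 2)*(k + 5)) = k + 5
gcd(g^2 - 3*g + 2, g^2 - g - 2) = g - 2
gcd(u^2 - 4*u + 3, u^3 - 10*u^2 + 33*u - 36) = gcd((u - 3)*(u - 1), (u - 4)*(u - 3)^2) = u - 3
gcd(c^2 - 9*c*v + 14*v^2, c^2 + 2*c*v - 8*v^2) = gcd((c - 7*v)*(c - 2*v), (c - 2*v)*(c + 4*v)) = -c + 2*v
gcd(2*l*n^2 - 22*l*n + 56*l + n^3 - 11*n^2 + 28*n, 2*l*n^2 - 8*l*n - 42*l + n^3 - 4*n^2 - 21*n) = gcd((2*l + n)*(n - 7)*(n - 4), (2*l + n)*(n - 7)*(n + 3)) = 2*l*n - 14*l + n^2 - 7*n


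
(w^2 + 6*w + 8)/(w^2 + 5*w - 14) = (w^2 + 6*w + 8)/(w^2 + 5*w - 14)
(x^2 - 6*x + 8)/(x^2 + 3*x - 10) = (x - 4)/(x + 5)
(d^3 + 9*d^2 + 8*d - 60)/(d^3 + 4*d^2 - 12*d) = (d + 5)/d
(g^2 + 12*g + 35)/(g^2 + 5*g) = (g + 7)/g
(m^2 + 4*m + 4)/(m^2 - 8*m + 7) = (m^2 + 4*m + 4)/(m^2 - 8*m + 7)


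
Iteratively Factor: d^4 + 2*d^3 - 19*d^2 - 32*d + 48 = (d + 4)*(d^3 - 2*d^2 - 11*d + 12) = (d + 3)*(d + 4)*(d^2 - 5*d + 4) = (d - 4)*(d + 3)*(d + 4)*(d - 1)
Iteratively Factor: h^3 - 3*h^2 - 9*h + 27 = (h - 3)*(h^2 - 9) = (h - 3)^2*(h + 3)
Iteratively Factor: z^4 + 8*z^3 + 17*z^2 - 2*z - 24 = (z + 2)*(z^3 + 6*z^2 + 5*z - 12) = (z + 2)*(z + 3)*(z^2 + 3*z - 4) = (z + 2)*(z + 3)*(z + 4)*(z - 1)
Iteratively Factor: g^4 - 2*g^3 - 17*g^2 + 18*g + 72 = (g - 3)*(g^3 + g^2 - 14*g - 24) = (g - 3)*(g + 2)*(g^2 - g - 12) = (g - 4)*(g - 3)*(g + 2)*(g + 3)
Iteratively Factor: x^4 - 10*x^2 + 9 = (x - 1)*(x^3 + x^2 - 9*x - 9) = (x - 3)*(x - 1)*(x^2 + 4*x + 3) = (x - 3)*(x - 1)*(x + 3)*(x + 1)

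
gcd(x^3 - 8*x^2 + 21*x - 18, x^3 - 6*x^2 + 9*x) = x^2 - 6*x + 9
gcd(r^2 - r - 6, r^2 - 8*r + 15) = r - 3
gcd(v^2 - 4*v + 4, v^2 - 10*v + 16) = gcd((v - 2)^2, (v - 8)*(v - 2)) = v - 2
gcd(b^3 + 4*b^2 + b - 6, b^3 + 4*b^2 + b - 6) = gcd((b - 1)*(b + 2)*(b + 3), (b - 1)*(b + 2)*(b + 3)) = b^3 + 4*b^2 + b - 6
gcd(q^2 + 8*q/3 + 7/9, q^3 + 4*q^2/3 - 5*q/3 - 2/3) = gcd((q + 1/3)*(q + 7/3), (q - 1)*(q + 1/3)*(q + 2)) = q + 1/3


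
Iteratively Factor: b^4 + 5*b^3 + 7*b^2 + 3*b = (b)*(b^3 + 5*b^2 + 7*b + 3) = b*(b + 1)*(b^2 + 4*b + 3) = b*(b + 1)*(b + 3)*(b + 1)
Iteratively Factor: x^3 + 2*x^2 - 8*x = (x)*(x^2 + 2*x - 8) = x*(x - 2)*(x + 4)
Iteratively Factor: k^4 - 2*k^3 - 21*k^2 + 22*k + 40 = (k - 2)*(k^3 - 21*k - 20) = (k - 2)*(k + 1)*(k^2 - k - 20) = (k - 2)*(k + 1)*(k + 4)*(k - 5)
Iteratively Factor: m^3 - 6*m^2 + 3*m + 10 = (m - 5)*(m^2 - m - 2) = (m - 5)*(m + 1)*(m - 2)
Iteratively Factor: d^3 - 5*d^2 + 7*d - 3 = (d - 1)*(d^2 - 4*d + 3) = (d - 3)*(d - 1)*(d - 1)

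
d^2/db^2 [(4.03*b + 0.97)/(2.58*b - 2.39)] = 62.612988/(2.58*b - 2.39)^3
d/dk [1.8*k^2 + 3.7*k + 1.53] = 3.6*k + 3.7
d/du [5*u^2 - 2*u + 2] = 10*u - 2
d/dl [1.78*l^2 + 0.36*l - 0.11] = 3.56*l + 0.36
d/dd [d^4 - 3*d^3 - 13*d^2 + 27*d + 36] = 4*d^3 - 9*d^2 - 26*d + 27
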